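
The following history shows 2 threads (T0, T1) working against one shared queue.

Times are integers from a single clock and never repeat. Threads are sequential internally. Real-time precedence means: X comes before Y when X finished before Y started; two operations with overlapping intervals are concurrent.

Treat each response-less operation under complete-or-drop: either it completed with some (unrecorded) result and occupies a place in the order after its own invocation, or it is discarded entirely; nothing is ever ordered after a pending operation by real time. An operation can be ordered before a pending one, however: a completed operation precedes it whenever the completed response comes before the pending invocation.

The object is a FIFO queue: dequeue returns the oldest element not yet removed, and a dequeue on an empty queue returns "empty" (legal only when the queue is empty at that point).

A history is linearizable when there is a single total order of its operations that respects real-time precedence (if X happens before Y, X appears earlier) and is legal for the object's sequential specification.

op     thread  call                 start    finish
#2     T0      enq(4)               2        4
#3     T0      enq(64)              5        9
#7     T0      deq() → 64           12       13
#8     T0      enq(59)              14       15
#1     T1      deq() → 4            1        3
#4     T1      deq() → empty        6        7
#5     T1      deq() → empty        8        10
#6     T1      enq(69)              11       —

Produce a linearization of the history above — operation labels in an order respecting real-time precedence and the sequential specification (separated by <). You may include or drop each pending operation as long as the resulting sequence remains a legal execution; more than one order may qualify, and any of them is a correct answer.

1. #2 enq(4), leaving queue <4>
2. #1 deq() → 4, leaving queue <>
3. #4 deq() → empty, leaving queue <>
4. #5 deq() → empty, leaving queue <>
5. #3 enq(64), leaving queue <64>
6. #6 enq(69) (pending, included), leaving queue <64,69>
7. #7 deq() → 64, leaving queue <69>
8. #8 enq(59), leaving queue <69,59>

#2 < #1 < #4 < #5 < #3 < #6 < #7 < #8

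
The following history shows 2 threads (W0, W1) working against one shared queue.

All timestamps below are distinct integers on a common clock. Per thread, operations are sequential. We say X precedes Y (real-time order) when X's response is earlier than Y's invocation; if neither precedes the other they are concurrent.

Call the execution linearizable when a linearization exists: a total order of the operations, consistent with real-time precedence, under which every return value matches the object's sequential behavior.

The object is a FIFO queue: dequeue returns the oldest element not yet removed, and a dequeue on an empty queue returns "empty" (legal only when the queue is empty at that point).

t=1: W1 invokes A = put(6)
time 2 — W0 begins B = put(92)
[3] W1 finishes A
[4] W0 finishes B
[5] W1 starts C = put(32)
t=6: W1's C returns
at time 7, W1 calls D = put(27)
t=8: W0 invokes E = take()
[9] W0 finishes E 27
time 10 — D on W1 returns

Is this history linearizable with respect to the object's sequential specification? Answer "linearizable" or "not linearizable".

cut after 8 events: linearizable; cut after 9 events (E responds, time 9): not linearizable
the 4 completed operations admit 2 real-time orders; each fails the queue replay
include/drop combinations of the 1 pending operation (D) were all tried; none helps
one such order, A, B, C, E (pending dropped), breaks at step 4 where E take() → 27 is illegal
one such order, B, A, C, E (pending dropped), breaks at step 4 where E take() → 27 is illegal

not linearizable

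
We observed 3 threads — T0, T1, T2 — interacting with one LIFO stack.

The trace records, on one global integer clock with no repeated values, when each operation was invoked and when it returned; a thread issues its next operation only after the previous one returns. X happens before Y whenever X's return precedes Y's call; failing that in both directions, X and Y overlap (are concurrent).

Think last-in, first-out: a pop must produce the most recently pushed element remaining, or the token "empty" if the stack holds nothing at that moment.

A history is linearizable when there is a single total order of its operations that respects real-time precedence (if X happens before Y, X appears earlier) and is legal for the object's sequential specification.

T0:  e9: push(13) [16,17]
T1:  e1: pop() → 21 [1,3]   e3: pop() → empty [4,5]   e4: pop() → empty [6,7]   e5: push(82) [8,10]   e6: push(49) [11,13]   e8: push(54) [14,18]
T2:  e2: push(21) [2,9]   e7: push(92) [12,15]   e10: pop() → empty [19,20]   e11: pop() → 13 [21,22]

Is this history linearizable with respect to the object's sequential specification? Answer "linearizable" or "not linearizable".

cut after 19 events: linearizable; cut after 20 events (e10 responds, time 20): not linearizable
25 orders of the 10 completed LIFO stack ops respect real time; none is legal
e.g. e1, e2, e3, e4, e5, e6, e7, e8, e9, e10: illegal at step 1, since e1 pop() → 21 cannot apply there
e.g. e1, e2, e3, e4, e5, e6, e7, e9, e8, e10: illegal at step 1, since e1 pop() → 21 cannot apply there

not linearizable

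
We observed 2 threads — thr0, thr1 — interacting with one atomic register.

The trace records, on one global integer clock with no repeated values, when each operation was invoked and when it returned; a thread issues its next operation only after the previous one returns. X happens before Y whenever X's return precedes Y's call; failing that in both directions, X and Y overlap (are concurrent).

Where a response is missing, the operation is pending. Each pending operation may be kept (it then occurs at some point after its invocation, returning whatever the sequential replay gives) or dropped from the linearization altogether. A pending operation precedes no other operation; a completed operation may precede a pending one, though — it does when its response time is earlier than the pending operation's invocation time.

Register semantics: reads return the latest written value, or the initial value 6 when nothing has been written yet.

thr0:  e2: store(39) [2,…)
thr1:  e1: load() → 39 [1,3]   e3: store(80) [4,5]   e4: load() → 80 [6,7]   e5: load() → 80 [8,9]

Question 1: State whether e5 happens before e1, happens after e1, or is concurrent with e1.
Answer: after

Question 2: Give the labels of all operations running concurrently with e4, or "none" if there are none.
Answer: e2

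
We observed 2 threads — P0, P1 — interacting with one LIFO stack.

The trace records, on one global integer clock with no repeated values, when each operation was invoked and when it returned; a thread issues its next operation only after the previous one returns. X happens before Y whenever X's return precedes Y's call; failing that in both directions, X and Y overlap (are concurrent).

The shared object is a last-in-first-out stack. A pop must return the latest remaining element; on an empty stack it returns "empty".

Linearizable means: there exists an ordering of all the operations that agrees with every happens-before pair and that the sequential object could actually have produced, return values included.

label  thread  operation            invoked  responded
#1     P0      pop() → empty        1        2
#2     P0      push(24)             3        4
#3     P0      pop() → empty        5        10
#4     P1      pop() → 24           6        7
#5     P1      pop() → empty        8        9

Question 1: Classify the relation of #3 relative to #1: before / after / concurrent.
after

#3 spans [5,10], #1 spans [1,2]
resp(#1)=2 < inv(#3)=5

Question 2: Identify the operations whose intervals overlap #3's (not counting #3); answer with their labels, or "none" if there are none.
#4, #5

concurrent with #3 ([5,10]): every op whose interval crosses 5..10
#1 [1,2]: before
#2 [3,4]: before
#4 [6,7]: concurrent
#5 [8,9]: concurrent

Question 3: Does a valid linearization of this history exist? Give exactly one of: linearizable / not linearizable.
linearizable

a witness: #1, #2, #4, #3, #5
step 1: #1 pop() → empty — stack <>
step 2: #2 push(24) — stack <24>
step 3: #4 pop() → 24 — stack <>
step 4: #3 pop() → empty — stack <>
step 5: #5 pop() → empty — stack <>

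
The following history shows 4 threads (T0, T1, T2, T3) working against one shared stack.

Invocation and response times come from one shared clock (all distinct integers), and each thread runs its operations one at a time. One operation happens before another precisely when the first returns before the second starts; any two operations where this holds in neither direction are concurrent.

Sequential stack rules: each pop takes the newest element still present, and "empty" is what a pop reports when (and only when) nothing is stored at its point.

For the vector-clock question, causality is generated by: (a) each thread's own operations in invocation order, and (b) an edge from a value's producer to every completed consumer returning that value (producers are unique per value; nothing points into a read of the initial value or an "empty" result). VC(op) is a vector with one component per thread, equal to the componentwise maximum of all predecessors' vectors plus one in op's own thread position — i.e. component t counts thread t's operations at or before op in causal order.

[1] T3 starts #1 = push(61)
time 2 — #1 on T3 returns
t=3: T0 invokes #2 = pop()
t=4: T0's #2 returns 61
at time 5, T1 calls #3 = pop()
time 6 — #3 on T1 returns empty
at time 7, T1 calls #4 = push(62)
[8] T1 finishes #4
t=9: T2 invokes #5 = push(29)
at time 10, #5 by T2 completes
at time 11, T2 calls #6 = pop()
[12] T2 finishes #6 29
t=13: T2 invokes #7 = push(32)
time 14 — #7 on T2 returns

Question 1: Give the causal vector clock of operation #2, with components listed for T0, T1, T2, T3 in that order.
(1, 0, 0, 1)

VC(#1, invoked at 1): no causal predecessors; +1 on T3 → (0, 0, 0, 1)
VC(#5, invoked at 9): no causal predecessors; +1 on T2 → (0, 0, 1, 0)
VC(#3, invoked at 5): no causal predecessors; +1 on T1 → (0, 1, 0, 0)
#6, invoked 11, takes VC(#5)=(0, 0, 1, 0) under max, adds 1 for T2 → (0, 0, 2, 0)
#4, invoked 7, takes VC(#3)=(0, 1, 0, 0) under max, adds 1 for T1 → (0, 2, 0, 0)
#2, invoked 3, takes VC(#1)=(0, 0, 0, 1) under max, adds 1 for T0 → (1, 0, 0, 1)
#7, invoked 13, takes VC(#6)=(0, 0, 2, 0) under max, adds 1 for T2 → (0, 0, 3, 0)
target: VC(#2) = (1, 0, 0, 1)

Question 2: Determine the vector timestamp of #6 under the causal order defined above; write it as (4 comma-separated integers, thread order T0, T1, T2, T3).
(0, 0, 2, 0)

#1, invoked 1, has no incoming edges; only T3's bump applies → (0, 0, 0, 1)
#5, invoked 9, has no incoming edges; only T2's bump applies → (0, 0, 1, 0)
#3, invoked 5, has no incoming edges; only T1's bump applies → (0, 1, 0, 0)
invoked at 11, #6 merges VC(#5)=(0, 0, 1, 0) and bumps T2's slot → (0, 0, 2, 0)
invoked at 7, #4 merges VC(#3)=(0, 1, 0, 0) and bumps T1's slot → (0, 2, 0, 0)
invoked at 3, #2 merges VC(#1)=(0, 0, 0, 1) and bumps T0's slot → (1, 0, 0, 1)
invoked at 13, #7 merges VC(#6)=(0, 0, 2, 0) and bumps T2's slot → (0, 0, 3, 0)
target: VC(#6) = (0, 0, 2, 0)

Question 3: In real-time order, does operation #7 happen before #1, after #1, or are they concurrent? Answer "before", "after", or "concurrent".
after

#7 spans [13,14], #1 spans [1,2]
resp(#1)=2 < inv(#7)=13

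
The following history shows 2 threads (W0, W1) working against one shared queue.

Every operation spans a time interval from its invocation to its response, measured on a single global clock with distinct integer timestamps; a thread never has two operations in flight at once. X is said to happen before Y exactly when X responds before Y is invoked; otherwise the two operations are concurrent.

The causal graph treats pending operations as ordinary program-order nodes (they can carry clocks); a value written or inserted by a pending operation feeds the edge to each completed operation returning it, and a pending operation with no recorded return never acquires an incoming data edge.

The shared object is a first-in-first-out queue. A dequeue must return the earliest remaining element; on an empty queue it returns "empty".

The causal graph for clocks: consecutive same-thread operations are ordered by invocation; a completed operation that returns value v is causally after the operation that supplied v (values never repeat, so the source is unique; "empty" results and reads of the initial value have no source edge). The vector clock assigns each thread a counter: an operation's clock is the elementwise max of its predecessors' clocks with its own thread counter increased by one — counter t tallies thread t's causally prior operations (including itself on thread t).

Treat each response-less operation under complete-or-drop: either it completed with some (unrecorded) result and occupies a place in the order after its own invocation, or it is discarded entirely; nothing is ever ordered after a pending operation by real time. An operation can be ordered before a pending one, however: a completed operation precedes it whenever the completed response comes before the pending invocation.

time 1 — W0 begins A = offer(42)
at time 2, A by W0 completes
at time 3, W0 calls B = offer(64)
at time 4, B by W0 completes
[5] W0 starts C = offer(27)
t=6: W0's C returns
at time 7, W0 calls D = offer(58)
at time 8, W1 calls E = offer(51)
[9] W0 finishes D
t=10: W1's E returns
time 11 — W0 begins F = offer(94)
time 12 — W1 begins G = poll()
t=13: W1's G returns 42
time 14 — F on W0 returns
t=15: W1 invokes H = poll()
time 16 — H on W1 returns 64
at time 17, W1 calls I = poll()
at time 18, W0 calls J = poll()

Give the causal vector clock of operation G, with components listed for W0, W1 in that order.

(1, 2)

no predecessors for E (invoked 8): W1 increments from zero → (0, 1)
no predecessors for A (invoked 1): W0 increments from zero → (1, 0)
B, invoked 3, takes VC(A)=(1, 0) under max, adds 1 for W0 → (2, 0)
G, invoked 12, takes VC(A)=(1, 0), VC(E)=(0, 1) under max, adds 1 for W1 → (1, 2)
C, invoked 5, takes VC(B)=(2, 0) under max, adds 1 for W0 → (3, 0)
D, invoked 7, takes VC(C)=(3, 0) under max, adds 1 for W0 → (4, 0)
H, invoked 15, takes VC(B)=(2, 0), VC(G)=(1, 2) under max, adds 1 for W1 → (2, 3)
F, invoked 11, takes VC(D)=(4, 0) under max, adds 1 for W0 → (5, 0)
I, invoked 17, takes VC(H)=(2, 3) under max, adds 1 for W1 → (2, 4)
J, invoked 18, takes VC(F)=(5, 0) under max, adds 1 for W0 → (6, 0)
target: VC(G) = (1, 2)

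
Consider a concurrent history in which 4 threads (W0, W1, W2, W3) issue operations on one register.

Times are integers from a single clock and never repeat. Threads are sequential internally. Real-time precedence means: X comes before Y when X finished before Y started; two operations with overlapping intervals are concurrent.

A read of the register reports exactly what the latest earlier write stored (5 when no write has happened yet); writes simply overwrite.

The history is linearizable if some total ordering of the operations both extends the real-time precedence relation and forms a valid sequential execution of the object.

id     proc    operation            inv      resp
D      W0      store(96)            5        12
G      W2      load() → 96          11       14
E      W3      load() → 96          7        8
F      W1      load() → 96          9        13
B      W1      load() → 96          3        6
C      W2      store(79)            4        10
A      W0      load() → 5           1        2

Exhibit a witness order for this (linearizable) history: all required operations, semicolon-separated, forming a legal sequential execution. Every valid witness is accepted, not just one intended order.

step 1: A load() → 5 — value 5
step 2: C store(79) — value 79
step 3: D store(96) — value 96
step 4: B load() → 96 — value 96
step 5: E load() → 96 — value 96
step 6: F load() → 96 — value 96
step 7: G load() → 96 — value 96

A; C; D; B; E; F; G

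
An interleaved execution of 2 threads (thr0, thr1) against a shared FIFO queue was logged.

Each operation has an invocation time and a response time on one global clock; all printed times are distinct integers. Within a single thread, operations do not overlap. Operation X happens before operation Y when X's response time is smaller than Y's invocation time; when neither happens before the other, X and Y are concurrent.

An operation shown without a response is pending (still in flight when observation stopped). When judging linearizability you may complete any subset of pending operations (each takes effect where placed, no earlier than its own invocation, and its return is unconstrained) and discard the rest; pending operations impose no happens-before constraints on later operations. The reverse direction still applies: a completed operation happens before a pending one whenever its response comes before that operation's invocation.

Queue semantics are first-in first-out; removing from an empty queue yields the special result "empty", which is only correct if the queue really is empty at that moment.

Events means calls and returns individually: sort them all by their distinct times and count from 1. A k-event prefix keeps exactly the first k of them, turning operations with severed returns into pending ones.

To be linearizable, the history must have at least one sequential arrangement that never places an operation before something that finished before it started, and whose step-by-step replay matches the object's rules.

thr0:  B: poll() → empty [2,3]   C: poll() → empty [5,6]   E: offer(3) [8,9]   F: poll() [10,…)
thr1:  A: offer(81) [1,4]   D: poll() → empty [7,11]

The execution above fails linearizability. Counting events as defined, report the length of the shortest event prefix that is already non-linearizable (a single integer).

one valid order for events 1..5 is B, A:
1. B poll() → empty, leaving queue <>
2. A offer(81), leaving queue <81>
at event 6 (C's time-6 response) nothing linearizes any more
for example A, B, C fails at step 2: B poll() → empty is not legal there
for example B, A, C fails at step 3: C poll() → empty is not legal there

6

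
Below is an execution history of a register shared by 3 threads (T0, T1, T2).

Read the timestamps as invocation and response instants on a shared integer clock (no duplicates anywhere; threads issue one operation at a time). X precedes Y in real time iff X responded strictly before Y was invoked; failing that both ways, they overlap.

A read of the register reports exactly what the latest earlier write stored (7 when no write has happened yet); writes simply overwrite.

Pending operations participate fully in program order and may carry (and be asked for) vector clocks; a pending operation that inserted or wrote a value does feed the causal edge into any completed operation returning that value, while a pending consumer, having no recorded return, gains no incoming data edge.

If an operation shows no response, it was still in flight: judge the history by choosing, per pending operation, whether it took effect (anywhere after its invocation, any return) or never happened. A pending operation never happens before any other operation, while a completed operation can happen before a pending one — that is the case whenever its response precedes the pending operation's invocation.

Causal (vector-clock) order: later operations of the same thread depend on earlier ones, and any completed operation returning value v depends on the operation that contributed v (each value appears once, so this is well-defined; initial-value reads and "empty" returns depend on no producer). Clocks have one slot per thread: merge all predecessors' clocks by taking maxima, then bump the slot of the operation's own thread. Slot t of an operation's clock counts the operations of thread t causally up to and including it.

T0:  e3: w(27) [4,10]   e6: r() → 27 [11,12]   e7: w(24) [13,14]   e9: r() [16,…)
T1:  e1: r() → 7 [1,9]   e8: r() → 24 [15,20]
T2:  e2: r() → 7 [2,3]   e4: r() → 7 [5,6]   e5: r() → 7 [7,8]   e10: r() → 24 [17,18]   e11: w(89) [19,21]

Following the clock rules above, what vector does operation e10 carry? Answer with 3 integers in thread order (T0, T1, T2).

e2, invoked 2, has no incoming edges; only T2's bump applies → (0, 0, 1)
e1, invoked 1, has no incoming edges; only T1's bump applies → (0, 1, 0)
e3, invoked 4, has no incoming edges; only T0's bump applies → (1, 0, 0)
VC(e4, invoked at 5): max of VC(e2)=(0, 0, 1), then +1 on thread T2 → (0, 0, 2)
VC(e6, invoked at 11): max of VC(e3)=(1, 0, 0), then +1 on thread T0 → (2, 0, 0)
VC(e5, invoked at 7): max of VC(e4)=(0, 0, 2), then +1 on thread T2 → (0, 0, 3)
VC(e7, invoked at 13): max of VC(e6)=(2, 0, 0), then +1 on thread T0 → (3, 0, 0)
VC(e9, invoked at 16): max of VC(e7)=(3, 0, 0), then +1 on thread T0 → (4, 0, 0)
VC(e8, invoked at 15): max of VC(e1)=(0, 1, 0), VC(e7)=(3, 0, 0), then +1 on thread T1 → (3, 2, 0)
VC(e10, invoked at 17): max of VC(e5)=(0, 0, 3), VC(e7)=(3, 0, 0), then +1 on thread T2 → (3, 0, 4)
VC(e11, invoked at 19): max of VC(e10)=(3, 0, 4), then +1 on thread T2 → (3, 0, 5)
target: VC(e10) = (3, 0, 4)

(3, 0, 4)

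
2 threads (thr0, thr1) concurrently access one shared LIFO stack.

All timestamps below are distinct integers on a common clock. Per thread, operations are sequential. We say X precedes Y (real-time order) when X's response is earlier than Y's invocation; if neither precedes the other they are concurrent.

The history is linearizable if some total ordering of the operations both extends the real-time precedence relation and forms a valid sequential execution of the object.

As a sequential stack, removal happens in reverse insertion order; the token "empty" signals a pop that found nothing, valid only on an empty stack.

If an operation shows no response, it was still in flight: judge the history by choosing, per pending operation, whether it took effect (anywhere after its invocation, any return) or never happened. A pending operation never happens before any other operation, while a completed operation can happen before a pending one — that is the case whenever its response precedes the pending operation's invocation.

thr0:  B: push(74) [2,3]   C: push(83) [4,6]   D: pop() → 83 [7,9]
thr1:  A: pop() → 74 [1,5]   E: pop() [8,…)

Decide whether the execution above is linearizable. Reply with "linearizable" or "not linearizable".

a witness: B, A, C, D
1. B push(74), leaving stack <74>
2. A pop() → 74, leaving stack <>
3. C push(83), leaving stack <83>
4. D pop() → 83, leaving stack <>

linearizable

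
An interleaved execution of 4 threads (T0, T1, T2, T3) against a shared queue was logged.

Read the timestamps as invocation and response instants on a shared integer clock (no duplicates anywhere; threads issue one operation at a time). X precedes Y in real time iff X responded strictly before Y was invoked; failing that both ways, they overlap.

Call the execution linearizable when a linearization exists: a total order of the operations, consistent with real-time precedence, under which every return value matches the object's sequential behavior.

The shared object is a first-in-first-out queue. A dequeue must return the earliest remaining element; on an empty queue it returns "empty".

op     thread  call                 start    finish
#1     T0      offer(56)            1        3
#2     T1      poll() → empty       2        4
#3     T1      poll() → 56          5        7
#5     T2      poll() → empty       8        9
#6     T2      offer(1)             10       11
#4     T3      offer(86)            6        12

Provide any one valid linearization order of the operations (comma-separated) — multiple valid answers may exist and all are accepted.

1. #2 poll() → empty, leaving queue <>
2. #1 offer(56), leaving queue <56>
3. #3 poll() → 56, leaving queue <>
4. #5 poll() → empty, leaving queue <>
5. #4 offer(86), leaving queue <86>
6. #6 offer(1), leaving queue <86,1>

#2, #1, #3, #5, #4, #6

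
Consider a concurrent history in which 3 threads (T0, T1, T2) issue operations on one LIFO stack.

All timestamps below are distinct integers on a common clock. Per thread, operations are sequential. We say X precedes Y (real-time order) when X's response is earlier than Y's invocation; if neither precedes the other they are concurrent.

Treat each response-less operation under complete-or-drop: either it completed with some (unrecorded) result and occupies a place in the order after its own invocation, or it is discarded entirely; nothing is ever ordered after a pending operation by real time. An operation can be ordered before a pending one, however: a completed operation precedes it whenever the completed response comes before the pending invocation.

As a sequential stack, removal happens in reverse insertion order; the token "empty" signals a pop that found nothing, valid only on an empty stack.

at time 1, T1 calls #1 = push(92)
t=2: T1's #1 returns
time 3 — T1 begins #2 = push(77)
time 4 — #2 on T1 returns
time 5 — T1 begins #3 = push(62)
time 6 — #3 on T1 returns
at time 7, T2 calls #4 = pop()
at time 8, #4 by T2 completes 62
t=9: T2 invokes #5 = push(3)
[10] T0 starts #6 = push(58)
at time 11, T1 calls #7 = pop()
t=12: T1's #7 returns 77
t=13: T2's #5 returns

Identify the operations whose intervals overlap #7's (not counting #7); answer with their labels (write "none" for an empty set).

#7 runs from 11 to 12; window-overlapping ops are concurrent
#1 [1,2]: before
#2 [3,4]: before
#3 [5,6]: before
#4 [7,8]: before
#5 [9,13]: concurrent
#6 [10,…): concurrent

#5, #6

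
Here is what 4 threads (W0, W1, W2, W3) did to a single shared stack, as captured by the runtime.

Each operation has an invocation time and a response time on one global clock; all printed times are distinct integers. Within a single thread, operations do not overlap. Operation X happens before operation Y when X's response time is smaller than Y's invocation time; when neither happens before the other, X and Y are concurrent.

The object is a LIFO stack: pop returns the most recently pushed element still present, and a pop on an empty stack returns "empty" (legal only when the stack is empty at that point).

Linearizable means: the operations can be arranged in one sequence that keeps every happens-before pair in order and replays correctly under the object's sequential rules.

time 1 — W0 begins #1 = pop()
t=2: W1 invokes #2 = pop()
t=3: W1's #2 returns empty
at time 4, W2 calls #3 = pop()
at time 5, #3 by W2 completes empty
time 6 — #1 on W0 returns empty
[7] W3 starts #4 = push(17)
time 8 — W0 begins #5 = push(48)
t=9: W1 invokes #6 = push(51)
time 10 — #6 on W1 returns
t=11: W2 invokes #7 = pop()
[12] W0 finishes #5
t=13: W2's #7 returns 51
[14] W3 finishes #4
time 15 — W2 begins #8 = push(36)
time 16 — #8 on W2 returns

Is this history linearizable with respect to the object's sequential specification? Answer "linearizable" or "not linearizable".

linearizable

one valid linearization: #1, #2, #3, #4, #5, #6, #7, #8
step 1: #1 pop() → empty — stack <>
step 2: #2 pop() → empty — stack <>
step 3: #3 pop() → empty — stack <>
step 4: #4 push(17) — stack <17>
step 5: #5 push(48) — stack <17,48>
step 6: #6 push(51) — stack <17,48,51>
step 7: #7 pop() → 51 — stack <17,48>
step 8: #8 push(36) — stack <17,48,36>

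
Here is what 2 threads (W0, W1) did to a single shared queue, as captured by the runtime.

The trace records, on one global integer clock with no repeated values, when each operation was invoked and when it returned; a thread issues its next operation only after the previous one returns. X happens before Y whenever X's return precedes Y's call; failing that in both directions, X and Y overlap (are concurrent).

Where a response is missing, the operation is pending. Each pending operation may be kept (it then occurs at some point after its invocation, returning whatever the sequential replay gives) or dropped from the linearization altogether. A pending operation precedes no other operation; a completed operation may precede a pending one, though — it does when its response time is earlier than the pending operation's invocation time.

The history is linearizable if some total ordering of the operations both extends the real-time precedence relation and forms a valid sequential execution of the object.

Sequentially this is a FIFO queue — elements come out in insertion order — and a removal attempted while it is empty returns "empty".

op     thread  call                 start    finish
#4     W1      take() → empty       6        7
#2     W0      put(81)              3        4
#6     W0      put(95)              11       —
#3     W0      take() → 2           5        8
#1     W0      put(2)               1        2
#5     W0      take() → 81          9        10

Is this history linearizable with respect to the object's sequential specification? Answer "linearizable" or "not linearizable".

not linearizable

events 1..6 are fine; event 7 — the response of #4 at time 7 — makes the prefix non-linearizable
one real-time candidate order over the 3 completed operations — the queue replay rejects it
completion choices over the 1 pending operation (#3) were checked; none helps
for example #1, #2, #4 (pending dropped) fails at step 3: #4 take() → empty is not legal there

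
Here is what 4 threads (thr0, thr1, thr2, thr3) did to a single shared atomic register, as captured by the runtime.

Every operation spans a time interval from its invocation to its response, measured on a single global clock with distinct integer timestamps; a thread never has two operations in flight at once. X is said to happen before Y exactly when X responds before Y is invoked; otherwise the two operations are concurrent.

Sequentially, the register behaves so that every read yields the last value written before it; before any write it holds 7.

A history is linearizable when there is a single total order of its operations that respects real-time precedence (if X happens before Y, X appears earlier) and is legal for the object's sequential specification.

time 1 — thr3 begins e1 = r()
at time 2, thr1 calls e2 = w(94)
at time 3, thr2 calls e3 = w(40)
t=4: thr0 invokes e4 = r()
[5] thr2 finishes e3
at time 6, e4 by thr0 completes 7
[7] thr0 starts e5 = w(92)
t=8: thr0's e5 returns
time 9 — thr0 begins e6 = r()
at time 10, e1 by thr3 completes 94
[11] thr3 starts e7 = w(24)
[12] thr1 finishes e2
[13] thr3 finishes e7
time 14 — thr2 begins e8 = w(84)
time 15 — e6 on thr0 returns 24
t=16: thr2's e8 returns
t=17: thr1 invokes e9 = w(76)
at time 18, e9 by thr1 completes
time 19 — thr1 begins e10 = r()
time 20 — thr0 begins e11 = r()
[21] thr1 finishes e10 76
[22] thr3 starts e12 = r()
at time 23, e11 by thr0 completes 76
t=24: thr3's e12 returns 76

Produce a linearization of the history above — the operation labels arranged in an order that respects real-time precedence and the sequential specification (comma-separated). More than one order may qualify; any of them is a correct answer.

step 1: e4 r() → 7 — value 7
step 2: e2 w(94) — value 94
step 3: e1 r() → 94 — value 94
step 4: e3 w(40) — value 40
step 5: e5 w(92) — value 92
step 6: e7 w(24) — value 24
step 7: e6 r() → 24 — value 24
step 8: e8 w(84) — value 84
step 9: e9 w(76) — value 76
step 10: e10 r() → 76 — value 76
step 11: e11 r() → 76 — value 76
step 12: e12 r() → 76 — value 76

e4, e2, e1, e3, e5, e7, e6, e8, e9, e10, e11, e12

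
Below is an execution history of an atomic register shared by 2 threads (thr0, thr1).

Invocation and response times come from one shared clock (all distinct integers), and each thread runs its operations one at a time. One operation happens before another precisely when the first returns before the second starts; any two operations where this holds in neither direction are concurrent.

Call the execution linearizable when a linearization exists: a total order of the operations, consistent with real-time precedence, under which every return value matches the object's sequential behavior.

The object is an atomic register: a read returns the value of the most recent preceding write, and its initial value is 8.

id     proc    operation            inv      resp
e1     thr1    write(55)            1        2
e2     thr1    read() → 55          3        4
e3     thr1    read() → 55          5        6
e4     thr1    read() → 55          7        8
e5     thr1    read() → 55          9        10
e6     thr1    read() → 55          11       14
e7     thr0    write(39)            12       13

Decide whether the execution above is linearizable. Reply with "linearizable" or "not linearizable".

linearizable

witness order: e1, e2, e3, e4, e5, e6, e7
1. e1 write(55), leaving value 55
2. e2 read() → 55, leaving value 55
3. e3 read() → 55, leaving value 55
4. e4 read() → 55, leaving value 55
5. e5 read() → 55, leaving value 55
6. e6 read() → 55, leaving value 55
7. e7 write(39), leaving value 39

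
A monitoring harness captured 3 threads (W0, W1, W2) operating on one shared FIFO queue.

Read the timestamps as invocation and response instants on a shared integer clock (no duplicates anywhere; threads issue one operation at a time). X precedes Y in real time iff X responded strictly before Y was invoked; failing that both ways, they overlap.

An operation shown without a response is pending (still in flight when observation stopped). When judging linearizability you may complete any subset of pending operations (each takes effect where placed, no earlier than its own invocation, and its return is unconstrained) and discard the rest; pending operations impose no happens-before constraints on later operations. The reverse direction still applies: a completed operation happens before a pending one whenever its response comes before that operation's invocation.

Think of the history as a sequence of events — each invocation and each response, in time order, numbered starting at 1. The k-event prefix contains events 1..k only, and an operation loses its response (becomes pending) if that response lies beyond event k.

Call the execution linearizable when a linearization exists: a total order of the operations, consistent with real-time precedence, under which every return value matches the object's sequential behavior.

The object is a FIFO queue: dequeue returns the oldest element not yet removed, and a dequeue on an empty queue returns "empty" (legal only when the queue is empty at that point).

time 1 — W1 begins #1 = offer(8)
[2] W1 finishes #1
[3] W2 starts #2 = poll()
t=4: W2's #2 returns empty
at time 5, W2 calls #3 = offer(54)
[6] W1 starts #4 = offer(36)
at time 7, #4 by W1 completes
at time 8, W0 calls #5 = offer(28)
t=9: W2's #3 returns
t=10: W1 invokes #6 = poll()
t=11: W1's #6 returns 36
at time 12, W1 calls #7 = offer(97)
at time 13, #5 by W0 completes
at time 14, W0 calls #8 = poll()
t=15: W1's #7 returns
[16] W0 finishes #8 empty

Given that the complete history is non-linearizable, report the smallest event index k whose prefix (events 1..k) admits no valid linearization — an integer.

events 1..3 are linearizable, e.g. via #1:
step 1: #1 offer(8) — queue <8>
once event 4 joins (#2's response, time 4), exhaustive search finds no witness
sample order #1, #2 stalls at step 2 — #2 poll() → empty has no legal effect

4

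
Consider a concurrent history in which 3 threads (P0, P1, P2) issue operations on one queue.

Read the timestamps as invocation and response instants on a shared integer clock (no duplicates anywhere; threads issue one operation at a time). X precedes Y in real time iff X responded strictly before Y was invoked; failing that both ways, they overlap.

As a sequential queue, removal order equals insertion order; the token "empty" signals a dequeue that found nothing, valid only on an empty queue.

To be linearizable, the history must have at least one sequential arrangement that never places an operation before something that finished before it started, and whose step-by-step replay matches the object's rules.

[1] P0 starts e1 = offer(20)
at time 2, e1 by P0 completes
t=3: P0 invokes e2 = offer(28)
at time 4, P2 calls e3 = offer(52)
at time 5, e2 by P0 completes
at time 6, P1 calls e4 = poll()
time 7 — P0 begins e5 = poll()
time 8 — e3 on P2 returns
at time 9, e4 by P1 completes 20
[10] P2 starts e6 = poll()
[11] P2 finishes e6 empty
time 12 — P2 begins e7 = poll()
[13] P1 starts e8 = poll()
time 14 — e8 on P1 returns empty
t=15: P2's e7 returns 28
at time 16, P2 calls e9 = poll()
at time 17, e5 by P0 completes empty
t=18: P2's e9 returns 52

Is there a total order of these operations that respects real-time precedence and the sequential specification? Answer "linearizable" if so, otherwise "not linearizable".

not linearizable

cut after 10 events: linearizable; cut after 11 events (e6 responds, time 11): not linearizable
every one of the 3 real-time-consistent orders over 5 completed queue ops fails the sequential spec
including or dropping the 1 pending operation (e5) in any combination fails
take e1, e2, e3, e4, e6 (pending dropped): step 5 already fails, because e6 poll() → empty cannot occur there
take e1, e2, e4, e3, e6 (pending dropped): step 5 already fails, because e6 poll() → empty cannot occur there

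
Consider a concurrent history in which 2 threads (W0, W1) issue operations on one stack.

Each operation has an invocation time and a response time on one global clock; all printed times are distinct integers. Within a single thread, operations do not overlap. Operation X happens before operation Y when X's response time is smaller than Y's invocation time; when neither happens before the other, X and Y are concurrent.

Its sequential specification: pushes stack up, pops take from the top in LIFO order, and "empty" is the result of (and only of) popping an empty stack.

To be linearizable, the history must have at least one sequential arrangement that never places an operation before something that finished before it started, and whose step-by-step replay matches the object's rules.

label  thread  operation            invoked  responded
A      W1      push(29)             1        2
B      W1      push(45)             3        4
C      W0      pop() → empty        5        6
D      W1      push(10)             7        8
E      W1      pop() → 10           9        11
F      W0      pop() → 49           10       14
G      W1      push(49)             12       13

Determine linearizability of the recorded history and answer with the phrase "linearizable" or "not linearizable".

not linearizable

already the first 6 events (up to C's response at time 6) admit no linearization; the first 5 still do
exhaustive check: the 3 completed stack ops admit one real-time order; illegal
sample order A, B, C stalls at step 3 — C pop() → empty has no legal effect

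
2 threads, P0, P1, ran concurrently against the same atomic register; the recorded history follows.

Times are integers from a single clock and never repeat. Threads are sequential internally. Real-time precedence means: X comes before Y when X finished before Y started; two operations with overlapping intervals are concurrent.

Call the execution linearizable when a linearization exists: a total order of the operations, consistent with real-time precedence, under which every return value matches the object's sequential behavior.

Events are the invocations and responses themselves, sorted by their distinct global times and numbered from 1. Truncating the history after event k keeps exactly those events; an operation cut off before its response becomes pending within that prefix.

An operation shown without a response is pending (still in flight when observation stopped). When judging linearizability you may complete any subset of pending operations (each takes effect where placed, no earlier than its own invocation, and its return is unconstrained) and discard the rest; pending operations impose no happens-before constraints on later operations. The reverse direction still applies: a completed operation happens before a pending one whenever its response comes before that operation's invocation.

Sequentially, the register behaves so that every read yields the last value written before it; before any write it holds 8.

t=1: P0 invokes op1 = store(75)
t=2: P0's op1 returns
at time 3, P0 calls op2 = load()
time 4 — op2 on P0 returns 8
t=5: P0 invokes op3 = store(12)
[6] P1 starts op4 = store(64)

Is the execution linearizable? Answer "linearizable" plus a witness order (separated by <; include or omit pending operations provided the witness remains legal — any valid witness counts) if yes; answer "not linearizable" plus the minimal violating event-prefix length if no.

events 1..3 are fine; event 4 — the response of op2 at time 4 — makes the prefix non-linearizable
exactly one order of the 2 completed ops respects real time; the atomic register replay fails
e.g. op1, op2: illegal at step 2, since op2 load() → 8 cannot apply there

not linearizable — minimal violating prefix: 4 events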